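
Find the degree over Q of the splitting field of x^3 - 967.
[K : Q] = 6

The roots of x^3 - 967 are ∛967, ω∛967, ω^2∛967 where ω = e^(2πi/3) is a primitive cube root of unity, so K = Q(∛967, ω). Now [Q(∛967):Q] = 3 (since 967 is not a perfect cube, x^3 - 967 is irreducible) and [Q(ω):Q] = 2. Both 2 and 3 divide [K:Q], and [K:Q] ≤ 3·2 = 6, so [K:Q] = 6. (Equivalently: Q(∛967) ⊂ R but ω ∉ R, so [K : Q(∛967)] = 2.)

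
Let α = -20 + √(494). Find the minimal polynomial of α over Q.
m_α(x) = x^2 + 40x - 94

From α + 20 = √(494), squaring gives (α + 20)^2 = 494, i.e. α^2 + 40α + 400 = 494, so α^2 + 40α - 94 = 0. The discriminant of x^2 + 40x - 94 is (40)^2 - 4·(-94) = 1600 + 376 = 1976, and 4·(494) is not a perfect square in Q since 494 is squarefree and ≠ 1. Hence x^2 + 40x - 94 is irreducible over Q and is the minimal polynomial of α.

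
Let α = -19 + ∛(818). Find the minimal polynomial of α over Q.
m_α(x) = x^3 + 57x^2 + 1083x + 6041

Set β = α + 19 = ∛(818), so β^3 = 818. Then (α + 19)^3 - 818 = 0, i.e. α is a root of g(x) = (x + 19)^3 - 818 = x^3 + 57x^2 + 1083x + 6041. Since g(x) = h(x + 19) where h(x) = x^3 - 818, and h is irreducible over Q (because 818 is not a perfect cube, so h has no rational root, and a monic cubic with no rational root is irreducible), g is also irreducible (irreducibility is preserved under the substitution x → x + 19). Hence m_α(x) = x^3 + 57x^2 + 1083x + 6041.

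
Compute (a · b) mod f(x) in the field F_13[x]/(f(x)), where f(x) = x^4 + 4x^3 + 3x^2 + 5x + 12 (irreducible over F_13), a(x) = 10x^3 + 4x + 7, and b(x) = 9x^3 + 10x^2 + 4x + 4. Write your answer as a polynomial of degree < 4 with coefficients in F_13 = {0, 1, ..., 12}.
a · b ≡ x^3 + 4x^2 + 3 (mod f(x))

Multiply in F_13[x]: a(x)·b(x) = (10x^3 + 4x + 7)·(9x^3 + 10x^2 + 4x + 4) = 12x^6 + 9x^5 + 11x^4 + 8x^2 + 5x + 2. This has degree ≥ 4, so divide by f(x) over F_13: 12x^6 + 9x^5 + 11x^4 + 8x^2 + 5x + 2 = (12x^2 + 1)·(x^4 + 4x^3 + 3x^2 + 5x + 12) + (x^3 + 4x^2 + 3). Hence a·b ≡ x^3 + 4x^2 + 3 (mod f). (F_13[x]/(f) is a field with 13^4 = 28561 elements since f is irreducible of degree 4.)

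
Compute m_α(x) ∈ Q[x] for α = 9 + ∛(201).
m_α(x) = x^3 - 27x^2 + 243x - 930

Set β = α - 9 = ∛(201), so β^3 = 201. Then (α - 9)^3 - 201 = 0, i.e. α is a root of g(x) = (x - 9)^3 - 201 = x^3 - 27x^2 + 243x - 930. Since g(x) = h(x - 9) where h(x) = x^3 - 201, and h is irreducible over Q (because 201 is not a perfect cube, so h has no rational root, and a monic cubic with no rational root is irreducible), g is also irreducible (irreducibility is preserved under the substitution x → x - 9). Hence m_α(x) = x^3 - 27x^2 + 243x - 930.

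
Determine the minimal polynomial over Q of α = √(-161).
m_α(x) = x^2 + 161

α satisfies α^2 + 161 = 0, so x^2 + 161 annihilates α. Since d = -161 is squarefree and ≠ 1, it is not a perfect square in Q, so x^2 + 161 has no rational root and is therefore irreducible over Q (a degree-2 polynomial over a field is irreducible iff it has no root). Hence m_α(x) = x^2 + 161.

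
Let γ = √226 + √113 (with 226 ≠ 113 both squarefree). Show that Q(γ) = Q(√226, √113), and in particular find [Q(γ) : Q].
[Q(γ) : Q] = 4 (equivalently, Q(γ) = Q(√226, √113))

Obviously Q(γ) ⊆ Q(√226, √113), and [Q(√226, √113):Q] = 4 (since 226, 113 are distinct squarefree integers > 1 with 25538 not a perfect square). To show equality we compute the minimal polynomial of γ. From γ = √226 + √113: γ^2 = 226 + 2√(25538) + 113 = 339 + 2√(25538), so γ^2 - 339 = 2√(25538); squaring, (γ^2 - 339)^2 = 4·25538, i.e. γ^4 - 678γ^2 + 114921 - 102152 = 0, i.e. γ^4 - 678γ^2 + 12769 = 0. So γ is a root of x^4 - 678x^2 + 12769. This polynomial is irreducible over Q: it has no rational root (each ±√226 ± √113 is irrational), and any factorization into two quadratics over Q would force √(25538) ∈ Q (pairing opposite roots) or √226, √113 ∈ Q (other pairings), all impossible. Hence [Q(γ):Q] = 4 = [Q(√226, √113):Q], so Q(γ) = Q(√226, √113).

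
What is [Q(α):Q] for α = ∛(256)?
[Q(α):Q] = 3

The minimal polynomial of α is x^3 - 256, irreducible over Q since 256 is not a perfect cube (so x^3 - 256 has no rational root). Hence [Q(α):Q] = deg(m_α) = 3.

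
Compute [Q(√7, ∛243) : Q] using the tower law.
[Q(√7, ∛243) : Q] = 6

Let L = Q(√7, ∛243). Since Q(√7) ⊂ L and [Q(√7):Q] = 2, the tower law gives 2 | [L:Q]. Likewise Q(∛243) ⊂ L with [Q(∛243):Q] = 3 (because 243 is not a perfect cube), so 3 | [L:Q]. As gcd(2,3) = 1, [L:Q] is divisible by 6. Conversely L is generated over Q by √7 and ∛243, so [L:Q] ≤ 2·3 = 6. Therefore [Q(√7, ∛243) : Q] = 6.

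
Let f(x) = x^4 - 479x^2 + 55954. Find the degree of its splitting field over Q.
[K : Q] = 4

Solving the quadratic in x^2: x^2 = (479 ± √(479^2 - 4·55954))/2 = (479 ± √5625)/2 = (479 ± 75)/2, giving x^2 = 202 or x^2 = 277. So f(x) = (x^2 - 202)(x^2 - 277) and the roots of f are ±√202, ±√277. Hence the splitting field is K = Q(√202, √277). Since 202 and 277 are distinct squarefree integers > 1, their product 55954 is not a perfect square, so √277 ∉ Q(√202). By the tower law [K:Q] = [Q(√202,√277):Q(√202)] · [Q(√202):Q] = 2 · 2 = 4.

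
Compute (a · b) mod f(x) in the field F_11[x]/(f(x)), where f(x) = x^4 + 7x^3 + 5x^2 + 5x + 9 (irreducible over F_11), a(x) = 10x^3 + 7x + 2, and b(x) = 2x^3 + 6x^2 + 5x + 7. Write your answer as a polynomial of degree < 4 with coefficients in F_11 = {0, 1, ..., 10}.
a · b ≡ 4x^3 + x^2 + 7x + 6 (mod f(x))

Multiply in F_11[x]: a(x)·b(x) = (10x^3 + 7x + 2)·(2x^3 + 6x^2 + 5x + 7) = 9x^6 + 5x^5 + 9x^4 + 6x^3 + 3x^2 + 4x + 3. This has degree ≥ 4, so divide by f(x) over F_11: 9x^6 + 5x^5 + 9x^4 + 6x^3 + 3x^2 + 4x + 3 = (9x^2 + 8x + 7)·(x^4 + 7x^3 + 5x^2 + 5x + 9) + (4x^3 + x^2 + 7x + 6). Hence a·b ≡ 4x^3 + x^2 + 7x + 6 (mod f). (F_11[x]/(f) is a field with 11^4 = 14641 elements since f is irreducible of degree 4.)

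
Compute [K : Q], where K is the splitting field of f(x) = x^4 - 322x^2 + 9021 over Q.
[K : Q] = 4

Solving the quadratic in x^2: x^2 = (322 ± √(322^2 - 4·9021))/2 = (322 ± √67600)/2 = (322 ± 260)/2, giving x^2 = 291 or x^2 = 31. So f(x) = (x^2 - 291)(x^2 - 31) and the roots of f are ±√291, ±√31. Hence the splitting field is K = Q(√291, √31). Since 291 and 31 are distinct squarefree integers > 1, their product 9021 is not a perfect square, so √31 ∉ Q(√291). By the tower law [K:Q] = [Q(√291,√31):Q(√291)] · [Q(√291):Q] = 2 · 2 = 4.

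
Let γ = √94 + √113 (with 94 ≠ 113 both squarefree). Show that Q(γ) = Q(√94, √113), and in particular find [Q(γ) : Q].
[Q(γ) : Q] = 4 (equivalently, Q(γ) = Q(√94, √113))

Obviously Q(γ) ⊆ Q(√94, √113), and [Q(√94, √113):Q] = 4 (since 94, 113 are distinct squarefree integers > 1 with 10622 not a perfect square). To show equality we compute the minimal polynomial of γ. From γ = √94 + √113: γ^2 = 94 + 2√(10622) + 113 = 207 + 2√(10622), so γ^2 - 207 = 2√(10622); squaring, (γ^2 - 207)^2 = 4·10622, i.e. γ^4 - 414γ^2 + 42849 - 42488 = 0, i.e. γ^4 - 414γ^2 + 361 = 0. So γ is a root of x^4 - 414x^2 + 361. This polynomial is irreducible over Q: it has no rational root (each ±√94 ± √113 is irrational), and any factorization into two quadratics over Q would force √(10622) ∈ Q (pairing opposite roots) or √94, √113 ∈ Q (other pairings), all impossible. Hence [Q(γ):Q] = 4 = [Q(√94, √113):Q], so Q(γ) = Q(√94, √113).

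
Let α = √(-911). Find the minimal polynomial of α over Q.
m_α(x) = x^2 + 911

α satisfies α^2 + 911 = 0, so x^2 + 911 annihilates α. Since d = -911 is squarefree and ≠ 1, it is not a perfect square in Q, so x^2 + 911 has no rational root and is therefore irreducible over Q (a degree-2 polynomial over a field is irreducible iff it has no root). Hence m_α(x) = x^2 + 911.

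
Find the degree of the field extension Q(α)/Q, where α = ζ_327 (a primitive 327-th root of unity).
[Q(α):Q] = 216

The minimal polynomial of ζ_327 over Q is the 327-th cyclotomic polynomial Φ_327(x), which is irreducible over Q and has degree φ(327) = 216. Hence [Q(α):Q] = φ(327) = 216.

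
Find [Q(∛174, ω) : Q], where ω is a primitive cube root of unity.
[Q(∛174, ω) : Q] = 6

[Q(∛174):Q] = 3 (min poly x^3 - 174, irreducible since 174 is not a perfect cube). [Q(ω):Q] = 2 (min poly x^2 + x + 1). Since Q(∛174) ⊂ R and ω ∉ R, we have ω ∉ Q(∛174), so x^2 + x + 1 remains irreducible over Q(∛174) and [Q(∛174, ω) : Q(∛174)] = 2. By the tower law, [Q(∛174, ω) : Q] = 3 · 2 = 6. (In fact Q(∛174, ω) is the splitting field of x^3 - 174 over Q.)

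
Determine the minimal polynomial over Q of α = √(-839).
m_α(x) = x^2 + 839

α satisfies α^2 + 839 = 0, so x^2 + 839 annihilates α. Since d = -839 is squarefree and ≠ 1, it is not a perfect square in Q, so x^2 + 839 has no rational root and is therefore irreducible over Q (a degree-2 polynomial over a field is irreducible iff it has no root). Hence m_α(x) = x^2 + 839.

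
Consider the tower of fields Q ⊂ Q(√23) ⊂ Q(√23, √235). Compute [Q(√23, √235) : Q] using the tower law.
[Q(√23, √235) : Q] = 4

[Q(√23):Q] = 2 (min poly x^2 - 23, irreducible since 23 is squarefree > 1). For the top step, suppose √235 ∈ Q(√23), say √235 = c + d√23 with c, d ∈ Q. Squaring: 235 = c^2 + 23d^2 + 2cd√23. Since √23 ∉ Q this forces 2cd = 0. If d = 0 then √235 = c ∈ Q, contradicting 235 squarefree > 1. If c = 0 then 235 = 23d^2, so 23·235 = (23d)^2 is a perfect square in Q — but 23·235 = 5405 is not a perfect square (since 23 and 235 are distinct squarefree integers). Contradiction. Hence √235 ∉ Q(√23), so x^2 - 235 stays irreducible over Q(√23) and [Q(√23, √235) : Q(√23)] = 2. By the tower law, [Q(√23, √235) : Q] = 2 · 2 = 4.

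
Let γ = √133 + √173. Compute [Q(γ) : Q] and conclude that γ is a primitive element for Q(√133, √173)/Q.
[Q(γ) : Q] = 4 (equivalently, Q(γ) = Q(√133, √173))

Obviously Q(γ) ⊆ Q(√133, √173), and [Q(√133, √173):Q] = 4 (since 133, 173 are distinct squarefree integers > 1 with 23009 not a perfect square). To show equality we compute the minimal polynomial of γ. From γ = √133 + √173: γ^2 = 133 + 2√(23009) + 173 = 306 + 2√(23009), so γ^2 - 306 = 2√(23009); squaring, (γ^2 - 306)^2 = 4·23009, i.e. γ^4 - 612γ^2 + 93636 - 92036 = 0, i.e. γ^4 - 612γ^2 + 1600 = 0. So γ is a root of x^4 - 612x^2 + 1600. This polynomial is irreducible over Q: it has no rational root (each ±√133 ± √173 is irrational), and any factorization into two quadratics over Q would force √(23009) ∈ Q (pairing opposite roots) or √133, √173 ∈ Q (other pairings), all impossible. Hence [Q(γ):Q] = 4 = [Q(√133, √173):Q], so Q(γ) = Q(√133, √173).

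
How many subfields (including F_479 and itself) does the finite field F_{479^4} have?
F_{479^4} has 3 subfields

The subfields of F_{p^n} are exactly the fields F_{p^d} for d | n (each is the fixed field of the unique index-d subgroup of Gal(F_{p^n}/F_p) ≅ Z/nZ). The divisors of n = 4 are {1, 2, 4}, giving 3 subfields: F_{479^1}, F_{479^2}, F_{479^4}.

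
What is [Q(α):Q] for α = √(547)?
[Q(α):Q] = 2

[Q(α):Q] equals the degree of the minimal polynomial of α. Here α^2 = 547 and x^2 - 547 is irreducible (d = 547 is squarefree, ≠ 1, hence not a square), so deg(m_α) = 2. Thus [Q(α):Q] = 2.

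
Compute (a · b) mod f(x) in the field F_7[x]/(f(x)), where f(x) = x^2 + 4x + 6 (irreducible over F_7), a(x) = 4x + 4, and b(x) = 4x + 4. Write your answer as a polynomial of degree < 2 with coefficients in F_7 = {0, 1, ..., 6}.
a · b ≡ 3x + 4 (mod f(x))

Multiply in F_7[x]: a(x)·b(x) = (4x + 4)·(4x + 4) = 2x^2 + 4x + 2. This has degree ≥ 2, so divide by f(x) over F_7: 2x^2 + 4x + 2 = (2)·(x^2 + 4x + 6) + (3x + 4). Hence a·b ≡ 3x + 4 (mod f). (F_7[x]/(f) is a field with 7^2 = 49 elements since f is irreducible of degree 2.)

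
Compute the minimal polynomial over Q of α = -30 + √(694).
m_α(x) = x^2 + 60x + 206

From α + 30 = √(694), squaring gives (α + 30)^2 = 694, i.e. α^2 + 60α + 900 = 694, so α^2 + 60α + 206 = 0. The discriminant of x^2 + 60x + 206 is (60)^2 - 4·(206) = 3600 - 824 = 2776, and 4·(694) is not a perfect square in Q since 694 is squarefree and ≠ 1. Hence x^2 + 60x + 206 is irreducible over Q and is the minimal polynomial of α.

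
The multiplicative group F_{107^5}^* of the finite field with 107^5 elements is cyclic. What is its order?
|F_{107^5}^*| = 14025517306

F_{107^5} has 107^5 = 14025517307 elements; its multiplicative group consists of all nonzero elements, so |F_{107^5}^*| = 14025517307 - 1 = 14025517306. (It is cyclic since any finite subgroup of the multiplicative group of a field is cyclic.)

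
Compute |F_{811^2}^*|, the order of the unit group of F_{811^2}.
|F_{811^2}^*| = 657720

F_{811^2} has 811^2 = 657721 elements; its multiplicative group consists of all nonzero elements, so |F_{811^2}^*| = 657721 - 1 = 657720. (It is cyclic since any finite subgroup of the multiplicative group of a field is cyclic.)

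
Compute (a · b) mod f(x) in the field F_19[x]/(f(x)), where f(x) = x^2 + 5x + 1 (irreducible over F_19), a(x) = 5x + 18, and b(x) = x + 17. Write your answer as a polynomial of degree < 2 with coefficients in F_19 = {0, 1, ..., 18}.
a · b ≡ 2x + 16 (mod f(x))

Multiply in F_19[x]: a(x)·b(x) = (5x + 18)·(x + 17) = 5x^2 + 8x + 2. This has degree ≥ 2, so divide by f(x) over F_19: 5x^2 + 8x + 2 = (5)·(x^2 + 5x + 1) + (2x + 16). Hence a·b ≡ 2x + 16 (mod f). (F_19[x]/(f) is a field with 19^2 = 361 elements since f is irreducible of degree 2.)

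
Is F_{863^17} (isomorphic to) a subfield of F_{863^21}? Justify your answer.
No: F_{863^17} is not a subfield of F_{863^21}

F_{p^m} embeds in F_{p^n} iff m | n. Here 17 ∤ 21 (since 21 = 1·17 + 4 with remainder 4 ≠ 0), so F_{863^17} is not a subfield of F_{863^21}. Equivalently: if it were, the tower law would give 17 = [F_{863^17}:F_863] dividing [F_{863^21}:F_863] = 21, contradiction.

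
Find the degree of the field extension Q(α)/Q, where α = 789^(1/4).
[Q(α):Q] = 4

α is a root of x^4 - 789. By Eisenstein's criterion at the prime p = 3 (which divides the constant term 789 but p^2 = 9 does not, since 789 is squarefree), x^4 - 789 is irreducible over Q. Hence [Q(α):Q] = 4.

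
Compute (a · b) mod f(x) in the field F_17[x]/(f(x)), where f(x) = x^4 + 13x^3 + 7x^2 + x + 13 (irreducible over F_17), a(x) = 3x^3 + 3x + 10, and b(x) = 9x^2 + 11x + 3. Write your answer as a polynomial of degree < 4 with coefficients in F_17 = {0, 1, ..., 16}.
a · b ≡ 3x^3 + 10x^2 + x + 16 (mod f(x))

Multiply in F_17[x]: a(x)·b(x) = (3x^3 + 3x + 10)·(9x^2 + 11x + 3) = 10x^5 + 16x^4 + 2x^3 + 4x^2 + 13. This has degree ≥ 4, so divide by f(x) over F_17: 10x^5 + 16x^4 + 2x^3 + 4x^2 + 13 = (10x + 5)·(x^4 + 13x^3 + 7x^2 + x + 13) + (3x^3 + 10x^2 + x + 16). Hence a·b ≡ 3x^3 + 10x^2 + x + 16 (mod f). (F_17[x]/(f) is a field with 17^4 = 83521 elements since f is irreducible of degree 4.)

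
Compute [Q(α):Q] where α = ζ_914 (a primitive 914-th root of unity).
[Q(α):Q] = 456

The minimal polynomial of ζ_914 over Q is the 914-th cyclotomic polynomial Φ_914(x), which is irreducible over Q and has degree φ(914) = 456. Hence [Q(α):Q] = φ(914) = 456.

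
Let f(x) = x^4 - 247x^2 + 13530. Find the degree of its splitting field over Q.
[K : Q] = 4

Solving the quadratic in x^2: x^2 = (247 ± √(247^2 - 4·13530))/2 = (247 ± √6889)/2 = (247 ± 83)/2, giving x^2 = 82 or x^2 = 165. So f(x) = (x^2 - 82)(x^2 - 165) and the roots of f are ±√82, ±√165. Hence the splitting field is K = Q(√82, √165). Since 82 and 165 are distinct squarefree integers > 1, their product 13530 is not a perfect square, so √165 ∉ Q(√82). By the tower law [K:Q] = [Q(√82,√165):Q(√82)] · [Q(√82):Q] = 2 · 2 = 4.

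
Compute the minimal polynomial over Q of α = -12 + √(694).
m_α(x) = x^2 + 24x - 550

From α + 12 = √(694), squaring gives (α + 12)^2 = 694, i.e. α^2 + 24α + 144 = 694, so α^2 + 24α - 550 = 0. The discriminant of x^2 + 24x - 550 is (24)^2 - 4·(-550) = 576 + 2200 = 2776, and 4·(694) is not a perfect square in Q since 694 is squarefree and ≠ 1. Hence x^2 + 24x - 550 is irreducible over Q and is the minimal polynomial of α.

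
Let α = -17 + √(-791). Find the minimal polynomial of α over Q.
m_α(x) = x^2 + 34x + 1080

From α + 17 = √(-791), squaring gives (α + 17)^2 = -791, i.e. α^2 + 34α + 289 = -791, so α^2 + 34α + 1080 = 0. The discriminant of x^2 + 34x + 1080 is (34)^2 - 4·(1080) = 1156 - 4320 = -3164, and 4·(-791) is not a perfect square in Q since -791 is squarefree and ≠ 1. Hence x^2 + 34x + 1080 is irreducible over Q and is the minimal polynomial of α.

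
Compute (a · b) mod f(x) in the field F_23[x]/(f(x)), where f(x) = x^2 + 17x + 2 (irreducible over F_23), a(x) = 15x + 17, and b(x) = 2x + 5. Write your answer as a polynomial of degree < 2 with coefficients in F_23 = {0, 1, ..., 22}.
a · b ≡ 13x + 2 (mod f(x))

Multiply in F_23[x]: a(x)·b(x) = (15x + 17)·(2x + 5) = 7x^2 + 17x + 16. This has degree ≥ 2, so divide by f(x) over F_23: 7x^2 + 17x + 16 = (7)·(x^2 + 17x + 2) + (13x + 2). Hence a·b ≡ 13x + 2 (mod f). (F_23[x]/(f) is a field with 23^2 = 529 elements since f is irreducible of degree 2.)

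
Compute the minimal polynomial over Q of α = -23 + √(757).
m_α(x) = x^2 + 46x - 228

From α + 23 = √(757), squaring gives (α + 23)^2 = 757, i.e. α^2 + 46α + 529 = 757, so α^2 + 46α - 228 = 0. The discriminant of x^2 + 46x - 228 is (46)^2 - 4·(-228) = 2116 + 912 = 3028, and 4·(757) is not a perfect square in Q since 757 is squarefree and ≠ 1. Hence x^2 + 46x - 228 is irreducible over Q and is the minimal polynomial of α.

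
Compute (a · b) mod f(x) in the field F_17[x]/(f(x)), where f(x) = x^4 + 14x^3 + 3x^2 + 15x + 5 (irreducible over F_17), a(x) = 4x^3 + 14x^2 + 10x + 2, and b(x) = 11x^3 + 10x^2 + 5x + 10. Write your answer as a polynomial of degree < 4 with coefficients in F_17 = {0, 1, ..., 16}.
a · b ≡ 4x^3 + 14x^2 + 15x + 16 (mod f(x))

Multiply in F_17[x]: a(x)·b(x) = (4x^3 + 14x^2 + 10x + 2)·(11x^3 + 10x^2 + 5x + 10) = 10x^6 + 7x^5 + 15x^4 + 11x^3 + 6x^2 + 8x + 3. This has degree ≥ 4, so divide by f(x) over F_17: 10x^6 + 7x^5 + 15x^4 + 11x^3 + 6x^2 + 8x + 3 = (10x^2 + 3x + 11)·(x^4 + 14x^3 + 3x^2 + 15x + 5) + (4x^3 + 14x^2 + 15x + 16). Hence a·b ≡ 4x^3 + 14x^2 + 15x + 16 (mod f). (F_17[x]/(f) is a field with 17^4 = 83521 elements since f is irreducible of degree 4.)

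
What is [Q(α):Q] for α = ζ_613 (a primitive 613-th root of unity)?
[Q(α):Q] = 612

The minimal polynomial of ζ_613 over Q is the 613-th cyclotomic polynomial Φ_613(x), which is irreducible over Q and has degree φ(613) = 612. Hence [Q(α):Q] = φ(613) = 612.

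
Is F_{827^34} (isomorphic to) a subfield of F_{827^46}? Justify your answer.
No: F_{827^34} is not a subfield of F_{827^46}

F_{p^m} embeds in F_{p^n} iff m | n. Here 34 ∤ 46 (since 46 = 1·34 + 12 with remainder 12 ≠ 0), so F_{827^34} is not a subfield of F_{827^46}. Equivalently: if it were, the tower law would give 34 = [F_{827^34}:F_827] dividing [F_{827^46}:F_827] = 46, contradiction.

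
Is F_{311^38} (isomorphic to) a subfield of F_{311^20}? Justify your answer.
No: F_{311^38} is not a subfield of F_{311^20}

F_{p^m} embeds in F_{p^n} iff m | n. Here 38 ∤ 20 (since 20 = 0·38 + 20 with remainder 20 ≠ 0), so F_{311^38} is not a subfield of F_{311^20}. Equivalently: if it were, the tower law would give 38 = [F_{311^38}:F_311] dividing [F_{311^20}:F_311] = 20, contradiction.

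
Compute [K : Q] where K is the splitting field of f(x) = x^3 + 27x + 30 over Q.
[K : Q] = 6

By the rational root test, any rational root of the monic integer polynomial f(x) = x^3 + 27x + 30 must be an integer dividing the constant term 30, i.e. one of ±{1, 2, 3, 5, 6, 10, 15, 30}. Evaluating: f(1) = 58, f(-1) = 2, f(2) = 92, f(-2) = -32, f(3) = 138, f(-3) = -78, f(5) = 290, f(-5) = -230, f(6) = 408, f(-6) = -348, f(10) = 1300, f(-10) = -1240, f(15) = 3810, f(-15) = -3750, f(30) = 27840, f(-30) = -27780; none is 0, so f has no rational root and is therefore irreducible over Q (a cubic with no linear factor over a field is irreducible). For an irreducible cubic, the Galois group is A_3 or S_3 according as the discriminant disc(f) = -4a^3 - 27b^2 = -4·(27)^3 - 27·(30)^2 = -103032 is or is not a square in Q. Here disc(f) = -103032 is not a perfect square in Q, so the Galois group of f over Q is not contained in A_3 and must be all of S_3. The splitting field has degree |S_3| = 6 over Q, so [K : Q] = 6.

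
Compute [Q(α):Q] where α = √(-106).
[Q(α):Q] = 2

[Q(α):Q] equals the degree of the minimal polynomial of α. Here α^2 = -106 and x^2 + 106 is irreducible (d = -106 is squarefree, ≠ 1, hence not a square), so deg(m_α) = 2. Thus [Q(α):Q] = 2.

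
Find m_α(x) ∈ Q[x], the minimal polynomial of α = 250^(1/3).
m_α(x) = x^3 - 250

α satisfies α^3 = 250, so x^3 - 250 annihilates α. By the rational root test, a rational root p/q (in lowest terms) of x^3 - 250 would satisfy p^3 = 250 q^3, forcing q = 1 and p^3 = 250; but 250 is not a perfect cube, contradiction. A monic cubic over Q with no rational root is irreducible (any nontrivial factorization would include a linear factor). Hence x^3 - 250 is the minimal polynomial of α, and in particular [Q(α):Q] = 3.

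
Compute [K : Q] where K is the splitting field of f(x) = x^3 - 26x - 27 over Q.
[K : Q] = 6

By the rational root test, any rational root of the monic integer polynomial f(x) = x^3 - 26x - 27 must be an integer dividing the constant term -27, i.e. one of ±{1, 3, 9, 27}. Evaluating: f(1) = -52, f(-1) = -2, f(3) = -78, f(-3) = 24, f(9) = 468, f(-9) = -522, f(27) = 18954, f(-27) = -19008; none is 0, so f has no rational root and is therefore irreducible over Q (a cubic with no linear factor over a field is irreducible). For an irreducible cubic, the Galois group is A_3 or S_3 according as the discriminant disc(f) = -4a^3 - 27b^2 = -4·(-26)^3 - 27·(-27)^2 = 50621 is or is not a square in Q. Here disc(f) = 50621 is not a perfect square in Q, so the Galois group of f over Q is not contained in A_3 and must be all of S_3. The splitting field has degree |S_3| = 6 over Q, so [K : Q] = 6.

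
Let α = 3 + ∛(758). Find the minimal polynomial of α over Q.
m_α(x) = x^3 - 9x^2 + 27x - 785

Set β = α - 3 = ∛(758), so β^3 = 758. Then (α - 3)^3 - 758 = 0, i.e. α is a root of g(x) = (x - 3)^3 - 758 = x^3 - 9x^2 + 27x - 785. Since g(x) = h(x - 3) where h(x) = x^3 - 758, and h is irreducible over Q (because 758 is not a perfect cube, so h has no rational root, and a monic cubic with no rational root is irreducible), g is also irreducible (irreducibility is preserved under the substitution x → x - 3). Hence m_α(x) = x^3 - 9x^2 + 27x - 785.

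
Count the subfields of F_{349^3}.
F_{349^3} has 2 subfields

The subfields of F_{p^n} are exactly the fields F_{p^d} for d | n (each is the fixed field of the unique index-d subgroup of Gal(F_{p^n}/F_p) ≅ Z/nZ). The divisors of n = 3 are {1, 3}, giving 2 subfields: F_{349^1}, F_{349^3}.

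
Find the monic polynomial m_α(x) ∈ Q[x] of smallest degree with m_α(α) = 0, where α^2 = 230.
m_α(x) = x^2 - 230

α satisfies α^2 - 230 = 0, so x^2 - 230 annihilates α. Since d = 230 is squarefree and ≠ 1, it is not a perfect square in Q, so x^2 - 230 has no rational root and is therefore irreducible over Q (a degree-2 polynomial over a field is irreducible iff it has no root). Hence m_α(x) = x^2 - 230.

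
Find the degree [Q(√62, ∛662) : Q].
[Q(√62, ∛662) : Q] = 6

Let L = Q(√62, ∛662). Since Q(√62) ⊂ L and [Q(√62):Q] = 2, the tower law gives 2 | [L:Q]. Likewise Q(∛662) ⊂ L with [Q(∛662):Q] = 3 (because 662 is not a perfect cube), so 3 | [L:Q]. As gcd(2,3) = 1, [L:Q] is divisible by 6. Conversely L is generated over Q by √62 and ∛662, so [L:Q] ≤ 2·3 = 6. Therefore [Q(√62, ∛662) : Q] = 6.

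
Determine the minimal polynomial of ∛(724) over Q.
m_α(x) = x^3 - 724

α satisfies α^3 = 724, so x^3 - 724 annihilates α. By the rational root test, a rational root p/q (in lowest terms) of x^3 - 724 would satisfy p^3 = 724 q^3, forcing q = 1 and p^3 = 724; but 724 is not a perfect cube, contradiction. A monic cubic over Q with no rational root is irreducible (any nontrivial factorization would include a linear factor). Hence x^3 - 724 is the minimal polynomial of α, and in particular [Q(α):Q] = 3.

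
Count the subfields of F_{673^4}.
F_{673^4} has 3 subfields

The subfields of F_{p^n} are exactly the fields F_{p^d} for d | n (each is the fixed field of the unique index-d subgroup of Gal(F_{p^n}/F_p) ≅ Z/nZ). The divisors of n = 4 are {1, 2, 4}, giving 3 subfields: F_{673^1}, F_{673^2}, F_{673^4}.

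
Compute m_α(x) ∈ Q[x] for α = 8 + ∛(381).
m_α(x) = x^3 - 24x^2 + 192x - 893

Set β = α - 8 = ∛(381), so β^3 = 381. Then (α - 8)^3 - 381 = 0, i.e. α is a root of g(x) = (x - 8)^3 - 381 = x^3 - 24x^2 + 192x - 893. Since g(x) = h(x - 8) where h(x) = x^3 - 381, and h is irreducible over Q (because 381 is not a perfect cube, so h has no rational root, and a monic cubic with no rational root is irreducible), g is also irreducible (irreducibility is preserved under the substitution x → x - 8). Hence m_α(x) = x^3 - 24x^2 + 192x - 893.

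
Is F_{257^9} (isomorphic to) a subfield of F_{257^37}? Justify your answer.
No: F_{257^9} is not a subfield of F_{257^37}

F_{p^m} embeds in F_{p^n} iff m | n. Here 9 ∤ 37 (since 37 = 4·9 + 1 with remainder 1 ≠ 0), so F_{257^9} is not a subfield of F_{257^37}. Equivalently: if it were, the tower law would give 9 = [F_{257^9}:F_257] dividing [F_{257^37}:F_257] = 37, contradiction.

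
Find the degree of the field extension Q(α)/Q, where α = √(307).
[Q(α):Q] = 2

[Q(α):Q] equals the degree of the minimal polynomial of α. Here α^2 = 307 and x^2 - 307 is irreducible (d = 307 is squarefree, ≠ 1, hence not a square), so deg(m_α) = 2. Thus [Q(α):Q] = 2.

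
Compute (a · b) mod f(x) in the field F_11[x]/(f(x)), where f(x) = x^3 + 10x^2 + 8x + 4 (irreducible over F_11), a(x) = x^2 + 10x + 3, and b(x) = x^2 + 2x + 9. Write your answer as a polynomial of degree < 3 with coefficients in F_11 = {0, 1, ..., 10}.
a · b ≡ 4x^2 + 10x + 8 (mod f(x))

Multiply in F_11[x]: a(x)·b(x) = (x^2 + 10x + 3)·(x^2 + 2x + 9) = x^4 + x^3 + 10x^2 + 8x + 5. This has degree ≥ 3, so divide by f(x) over F_11: x^4 + x^3 + 10x^2 + 8x + 5 = (x + 2)·(x^3 + 10x^2 + 8x + 4) + (4x^2 + 10x + 8). Hence a·b ≡ 4x^2 + 10x + 8 (mod f). (F_11[x]/(f) is a field with 11^3 = 1331 elements since f is irreducible of degree 3.)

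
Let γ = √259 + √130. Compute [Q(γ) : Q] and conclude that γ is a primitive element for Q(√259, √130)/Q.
[Q(γ) : Q] = 4 (equivalently, Q(γ) = Q(√259, √130))

Obviously Q(γ) ⊆ Q(√259, √130), and [Q(√259, √130):Q] = 4 (since 259, 130 are distinct squarefree integers > 1 with 33670 not a perfect square). To show equality we compute the minimal polynomial of γ. From γ = √259 + √130: γ^2 = 259 + 2√(33670) + 130 = 389 + 2√(33670), so γ^2 - 389 = 2√(33670); squaring, (γ^2 - 389)^2 = 4·33670, i.e. γ^4 - 778γ^2 + 151321 - 134680 = 0, i.e. γ^4 - 778γ^2 + 16641 = 0. So γ is a root of x^4 - 778x^2 + 16641. This polynomial is irreducible over Q: it has no rational root (each ±√259 ± √130 is irrational), and any factorization into two quadratics over Q would force √(33670) ∈ Q (pairing opposite roots) or √259, √130 ∈ Q (other pairings), all impossible. Hence [Q(γ):Q] = 4 = [Q(√259, √130):Q], so Q(γ) = Q(√259, √130).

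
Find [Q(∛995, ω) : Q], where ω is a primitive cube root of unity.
[Q(∛995, ω) : Q] = 6

[Q(∛995):Q] = 3 (min poly x^3 - 995, irreducible since 995 is not a perfect cube). [Q(ω):Q] = 2 (min poly x^2 + x + 1). Since Q(∛995) ⊂ R and ω ∉ R, we have ω ∉ Q(∛995), so x^2 + x + 1 remains irreducible over Q(∛995) and [Q(∛995, ω) : Q(∛995)] = 2. By the tower law, [Q(∛995, ω) : Q] = 3 · 2 = 6. (In fact Q(∛995, ω) is the splitting field of x^3 - 995 over Q.)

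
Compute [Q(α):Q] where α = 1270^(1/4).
[Q(α):Q] = 4

α is a root of x^4 - 1270. By Eisenstein's criterion at the prime p = 2 (which divides the constant term 1270 but p^2 = 4 does not, since 1270 is squarefree), x^4 - 1270 is irreducible over Q. Hence [Q(α):Q] = 4.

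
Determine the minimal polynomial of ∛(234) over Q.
m_α(x) = x^3 - 234

α satisfies α^3 = 234, so x^3 - 234 annihilates α. By the rational root test, a rational root p/q (in lowest terms) of x^3 - 234 would satisfy p^3 = 234 q^3, forcing q = 1 and p^3 = 234; but 234 is not a perfect cube, contradiction. A monic cubic over Q with no rational root is irreducible (any nontrivial factorization would include a linear factor). Hence x^3 - 234 is the minimal polynomial of α, and in particular [Q(α):Q] = 3.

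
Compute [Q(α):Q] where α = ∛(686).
[Q(α):Q] = 3

The minimal polynomial of α is x^3 - 686, irreducible over Q since 686 is not a perfect cube (so x^3 - 686 has no rational root). Hence [Q(α):Q] = deg(m_α) = 3.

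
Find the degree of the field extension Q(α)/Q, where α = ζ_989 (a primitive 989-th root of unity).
[Q(α):Q] = 924

The minimal polynomial of ζ_989 over Q is the 989-th cyclotomic polynomial Φ_989(x), which is irreducible over Q and has degree φ(989) = 924. Hence [Q(α):Q] = φ(989) = 924.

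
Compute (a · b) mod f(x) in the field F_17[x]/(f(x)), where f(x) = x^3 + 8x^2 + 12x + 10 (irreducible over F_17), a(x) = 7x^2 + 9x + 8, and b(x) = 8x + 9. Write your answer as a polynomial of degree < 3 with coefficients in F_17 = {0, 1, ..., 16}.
a · b ≡ 10x^2 + 5 (mod f(x))

Multiply in F_17[x]: a(x)·b(x) = (7x^2 + 9x + 8)·(8x + 9) = 5x^3 + 16x^2 + 9x + 4. This has degree ≥ 3, so divide by f(x) over F_17: 5x^3 + 16x^2 + 9x + 4 = (5)·(x^3 + 8x^2 + 12x + 10) + (10x^2 + 5). Hence a·b ≡ 10x^2 + 5 (mod f). (F_17[x]/(f) is a field with 17^3 = 4913 elements since f is irreducible of degree 3.)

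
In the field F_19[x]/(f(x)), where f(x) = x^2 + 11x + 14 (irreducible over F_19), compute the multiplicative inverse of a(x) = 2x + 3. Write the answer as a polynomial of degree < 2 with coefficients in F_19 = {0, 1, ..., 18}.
a(x)^(-1) ≡ 2x (mod f(x))

Since f is irreducible over F_19, F_19[x]/(f) is a field and a(x) ≠ 0 has an inverse. Apply the extended Euclidean algorithm to f(x) and a(x) in F_19[x]: f(x) = (10x)·a(x) + (14). The last nonzero remainder is the constant 14 = gcd(f, a) in F_19. Back-substituting through the division chain expresses 14 = s(x)·a(x) + t(x)·f(x) with s(x) ≡ 9x (mod f), so (9x)·a(x) ≡ 14 (mod f). Multiplying by 14^(-1) ≡ 15 in F_19 gives a(x)^(-1) ≡ 15·(9x) ≡ 2x (mod f). Check: (2x + 3)·(2x) = 4x^2 + 6x ≡ 1 (mod x^2 + 11x + 14).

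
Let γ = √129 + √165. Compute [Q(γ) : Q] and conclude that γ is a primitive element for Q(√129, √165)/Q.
[Q(γ) : Q] = 4 (equivalently, Q(γ) = Q(√129, √165))

Obviously Q(γ) ⊆ Q(√129, √165), and [Q(√129, √165):Q] = 4 (since 129, 165 are distinct squarefree integers > 1 with 21285 not a perfect square). To show equality we compute the minimal polynomial of γ. From γ = √129 + √165: γ^2 = 129 + 2√(21285) + 165 = 294 + 2√(21285), so γ^2 - 294 = 2√(21285); squaring, (γ^2 - 294)^2 = 4·21285, i.e. γ^4 - 588γ^2 + 86436 - 85140 = 0, i.e. γ^4 - 588γ^2 + 1296 = 0. So γ is a root of x^4 - 588x^2 + 1296. This polynomial is irreducible over Q: it has no rational root (each ±√129 ± √165 is irrational), and any factorization into two quadratics over Q would force √(21285) ∈ Q (pairing opposite roots) or √129, √165 ∈ Q (other pairings), all impossible. Hence [Q(γ):Q] = 4 = [Q(√129, √165):Q], so Q(γ) = Q(√129, √165).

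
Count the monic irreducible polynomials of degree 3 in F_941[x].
There are 277745560 monic irreducible polynomials of degree 3 over F_941

Each element of F_{941^3} that lies in no proper subfield is a root of exactly one monic irreducible of degree 3 over F_941, and each such polynomial has 3 distinct roots in F_{941^3}. By Möbius inversion the count is N_941(3) = (1/3) Σ_{d|3} μ(3/d) · 941^d = (1/3)(μ(3)·941^1 + μ(1)·941^3) = 833236680/3 = 277745560.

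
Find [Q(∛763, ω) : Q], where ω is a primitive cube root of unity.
[Q(∛763, ω) : Q] = 6

[Q(∛763):Q] = 3 (min poly x^3 - 763, irreducible since 763 is not a perfect cube). [Q(ω):Q] = 2 (min poly x^2 + x + 1). Since Q(∛763) ⊂ R and ω ∉ R, we have ω ∉ Q(∛763), so x^2 + x + 1 remains irreducible over Q(∛763) and [Q(∛763, ω) : Q(∛763)] = 2. By the tower law, [Q(∛763, ω) : Q] = 3 · 2 = 6. (In fact Q(∛763, ω) is the splitting field of x^3 - 763 over Q.)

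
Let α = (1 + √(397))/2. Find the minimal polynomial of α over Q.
m_α(x) = x^2 - x - 99

From 2α - 1 = √(397), squaring gives (2α - 1)^2 = 397, i.e. 4α^2 - 4α + 1 = 397, so α^2 - α + (1 - 397)/4 = 0. Since 397 ≡ 1 (mod 4), (1 - 397)/4 = -99 ∈ Z. The polynomial x^2 - x - 99 has discriminant 1 - 4·(-99) = 397, which is not a perfect square in Q (d = 397 is squarefree and ≠ 1), so x^2 - x - 99 is irreducible over Q. It is the minimal polynomial of α.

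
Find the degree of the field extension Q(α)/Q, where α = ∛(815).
[Q(α):Q] = 3

The minimal polynomial of α is x^3 - 815, irreducible over Q since 815 is not a perfect cube (so x^3 - 815 has no rational root). Hence [Q(α):Q] = deg(m_α) = 3.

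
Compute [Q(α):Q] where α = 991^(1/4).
[Q(α):Q] = 4

α is a root of x^4 - 991. By Eisenstein's criterion at the prime p = 991 (which divides the constant term 991 but p^2 = 982081 does not, since 991 is squarefree), x^4 - 991 is irreducible over Q. Hence [Q(α):Q] = 4.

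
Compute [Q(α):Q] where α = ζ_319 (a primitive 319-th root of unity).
[Q(α):Q] = 280

The minimal polynomial of ζ_319 over Q is the 319-th cyclotomic polynomial Φ_319(x), which is irreducible over Q and has degree φ(319) = 280. Hence [Q(α):Q] = φ(319) = 280.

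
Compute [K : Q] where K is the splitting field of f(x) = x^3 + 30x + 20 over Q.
[K : Q] = 6

By the rational root test, any rational root of the monic integer polynomial f(x) = x^3 + 30x + 20 must be an integer dividing the constant term 20, i.e. one of ±{1, 2, 4, 5, 10, 20}. Evaluating: f(1) = 51, f(-1) = -11, f(2) = 88, f(-2) = -48, f(4) = 204, f(-4) = -164, f(5) = 295, f(-5) = -255, f(10) = 1320, f(-10) = -1280, f(20) = 8620, f(-20) = -8580; none is 0, so f has no rational root and is therefore irreducible over Q (a cubic with no linear factor over a field is irreducible). For an irreducible cubic, the Galois group is A_3 or S_3 according as the discriminant disc(f) = -4a^3 - 27b^2 = -4·(30)^3 - 27·(20)^2 = -118800 is or is not a square in Q. Here disc(f) = -118800 is not a perfect square in Q, so the Galois group of f over Q is not contained in A_3 and must be all of S_3. The splitting field has degree |S_3| = 6 over Q, so [K : Q] = 6.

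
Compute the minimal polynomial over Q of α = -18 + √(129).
m_α(x) = x^2 + 36x + 195

From α + 18 = √(129), squaring gives (α + 18)^2 = 129, i.e. α^2 + 36α + 324 = 129, so α^2 + 36α + 195 = 0. The discriminant of x^2 + 36x + 195 is (36)^2 - 4·(195) = 1296 - 780 = 516, and 4·(129) is not a perfect square in Q since 129 is squarefree and ≠ 1. Hence x^2 + 36x + 195 is irreducible over Q and is the minimal polynomial of α.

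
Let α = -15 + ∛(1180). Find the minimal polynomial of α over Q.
m_α(x) = x^3 + 45x^2 + 675x + 2195

Set β = α + 15 = ∛(1180), so β^3 = 1180. Then (α + 15)^3 - 1180 = 0, i.e. α is a root of g(x) = (x + 15)^3 - 1180 = x^3 + 45x^2 + 675x + 2195. Since g(x) = h(x + 15) where h(x) = x^3 - 1180, and h is irreducible over Q (because 1180 is not a perfect cube, so h has no rational root, and a monic cubic with no rational root is irreducible), g is also irreducible (irreducibility is preserved under the substitution x → x + 15). Hence m_α(x) = x^3 + 45x^2 + 675x + 2195.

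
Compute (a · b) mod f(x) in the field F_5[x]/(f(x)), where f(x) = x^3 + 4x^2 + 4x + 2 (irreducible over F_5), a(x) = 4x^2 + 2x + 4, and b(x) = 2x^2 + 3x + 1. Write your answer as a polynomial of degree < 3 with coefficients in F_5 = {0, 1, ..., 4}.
a · b ≡ 2x + 1 (mod f(x))

Multiply in F_5[x]: a(x)·b(x) = (4x^2 + 2x + 4)·(2x^2 + 3x + 1) = 3x^4 + x^3 + 3x^2 + 4x + 4. This has degree ≥ 3, so divide by f(x) over F_5: 3x^4 + x^3 + 3x^2 + 4x + 4 = (3x + 4)·(x^3 + 4x^2 + 4x + 2) + (2x + 1). Hence a·b ≡ 2x + 1 (mod f). (F_5[x]/(f) is a field with 5^3 = 125 elements since f is irreducible of degree 3.)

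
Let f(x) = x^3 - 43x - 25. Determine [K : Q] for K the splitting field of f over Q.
[K : Q] = 6

By the rational root test, any rational root of the monic integer polynomial f(x) = x^3 - 43x - 25 must be an integer dividing the constant term -25, i.e. one of ±{1, 5, 25}. Evaluating: f(1) = -67, f(-1) = 17, f(5) = -115, f(-5) = 65, f(25) = 14525, f(-25) = -14575; none is 0, so f has no rational root and is therefore irreducible over Q (a cubic with no linear factor over a field is irreducible). For an irreducible cubic, the Galois group is A_3 or S_3 according as the discriminant disc(f) = -4a^3 - 27b^2 = -4·(-43)^3 - 27·(-25)^2 = 301153 is or is not a square in Q. Here disc(f) = 301153 is not a perfect square in Q, so the Galois group of f over Q is not contained in A_3 and must be all of S_3. The splitting field has degree |S_3| = 6 over Q, so [K : Q] = 6.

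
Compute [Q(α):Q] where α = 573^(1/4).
[Q(α):Q] = 4

α is a root of x^4 - 573. By Eisenstein's criterion at the prime p = 3 (which divides the constant term 573 but p^2 = 9 does not, since 573 is squarefree), x^4 - 573 is irreducible over Q. Hence [Q(α):Q] = 4.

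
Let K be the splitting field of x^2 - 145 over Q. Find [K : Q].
[K : Q] = 2

f(x) = x^2 - 145 factors as (x - √145)(x + √145). The splitting field is K = Q(√145). Since 145 is squarefree and > 1, it is not a perfect square, so x^2 - 145 is irreducible over Q and [Q(√145) : Q] = 2. Hence [K : Q] = 2.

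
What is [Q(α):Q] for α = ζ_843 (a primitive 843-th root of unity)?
[Q(α):Q] = 560

The minimal polynomial of ζ_843 over Q is the 843-th cyclotomic polynomial Φ_843(x), which is irreducible over Q and has degree φ(843) = 560. Hence [Q(α):Q] = φ(843) = 560.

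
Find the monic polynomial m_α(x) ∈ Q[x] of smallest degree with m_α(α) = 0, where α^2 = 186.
m_α(x) = x^2 - 186

α satisfies α^2 - 186 = 0, so x^2 - 186 annihilates α. Since d = 186 is squarefree and ≠ 1, it is not a perfect square in Q, so x^2 - 186 has no rational root and is therefore irreducible over Q (a degree-2 polynomial over a field is irreducible iff it has no root). Hence m_α(x) = x^2 - 186.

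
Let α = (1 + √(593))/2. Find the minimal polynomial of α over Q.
m_α(x) = x^2 - x - 148

From 2α - 1 = √(593), squaring gives (2α - 1)^2 = 593, i.e. 4α^2 - 4α + 1 = 593, so α^2 - α + (1 - 593)/4 = 0. Since 593 ≡ 1 (mod 4), (1 - 593)/4 = -148 ∈ Z. The polynomial x^2 - x - 148 has discriminant 1 - 4·(-148) = 593, which is not a perfect square in Q (d = 593 is squarefree and ≠ 1), so x^2 - x - 148 is irreducible over Q. It is the minimal polynomial of α.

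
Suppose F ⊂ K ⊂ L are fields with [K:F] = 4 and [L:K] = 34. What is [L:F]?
[L:F] = 136

The tower law says that for any tower of field extensions F ⊂ K ⊂ L with finite degrees, [L:F] = [L:K] · [K:F]. Here this gives [L:F] = 34 · 4 = 136.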